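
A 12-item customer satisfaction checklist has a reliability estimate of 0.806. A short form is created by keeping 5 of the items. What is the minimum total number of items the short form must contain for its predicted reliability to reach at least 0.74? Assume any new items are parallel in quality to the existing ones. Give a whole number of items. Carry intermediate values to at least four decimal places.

Short-form reliability: n = 5/12 = 0.4167; r_5 = n·r/(1+(n−1)r) ≈ 0.6339
Then solve for n' with r_old = 0.6339, r_target = 0.74: n' = 0.74(1 − 0.6339)/[0.6339(1 − 0.74)] = 1.6438
Total items = 1.6438 × 5 = 8.22, rounded up to 9.

9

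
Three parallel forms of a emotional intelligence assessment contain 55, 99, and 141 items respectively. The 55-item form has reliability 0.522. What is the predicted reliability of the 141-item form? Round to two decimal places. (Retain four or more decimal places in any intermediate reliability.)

0.74

The 99-item form is not needed; work directly from the 55-item form with n = 141/55 = 2.5636.
r_{141} = n·r / (1 + (n − 1)·r) = 1.3382 / 1.8162 ≈ 0.7368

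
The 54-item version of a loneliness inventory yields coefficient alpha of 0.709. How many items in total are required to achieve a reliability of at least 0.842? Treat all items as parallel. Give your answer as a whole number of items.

Invert Spearman-Brown to solve for n:
n = r_target (1 − r_old) / [ r_old (1 − r_target) ]
n = 0.842 × (1 − 0.709) / [ 0.709 × (1 − 0.842) ]
n = 0.245022 / 0.112022 ≈ 2.1873
Items needed = n × 54 = 2.1873 × 54 ≈ 118.11 → round up to 119

119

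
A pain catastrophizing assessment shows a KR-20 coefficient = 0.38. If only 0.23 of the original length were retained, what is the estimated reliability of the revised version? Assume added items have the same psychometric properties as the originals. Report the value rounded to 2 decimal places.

0.12

Apply the Spearman-Brown prophecy formula, r' = nr / [1 + (n − 1)r]:
r_new = 0.23·0.38 / [1 + (0.23 − 1)·0.38]
r_new = 0.0874 / 0.7074 ≈ 0.1236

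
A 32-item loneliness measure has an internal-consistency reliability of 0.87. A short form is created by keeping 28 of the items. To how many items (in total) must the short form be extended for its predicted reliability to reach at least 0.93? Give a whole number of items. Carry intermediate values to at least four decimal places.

64

Short-form reliability: n = 28/32 = 0.8750; r_28 = n·r/(1+(n−1)r) ≈ 0.8541
Then solve for n' with r_old = 0.8541, r_target = 0.93: n' = 0.93(1 − 0.8541)/[0.8541(1 − 0.93)] = 2.2695
Items = 2.2695 × 28 ≈ 63.55 → 64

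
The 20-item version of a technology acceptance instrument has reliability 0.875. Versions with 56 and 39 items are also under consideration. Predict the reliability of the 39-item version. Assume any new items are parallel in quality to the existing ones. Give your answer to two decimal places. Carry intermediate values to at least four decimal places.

0.93

The 56-item form is not needed; work directly from the 20-item form with n = 39/20 = 1.9500.
r_{39} = n·r / (1 + (n − 1)·r) = 1.7063 / 1.8312 ≈ 0.9318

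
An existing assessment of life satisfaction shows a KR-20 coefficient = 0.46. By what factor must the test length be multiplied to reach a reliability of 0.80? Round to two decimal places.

4.70

n = 0.80 × (1 − 0.46) / [ 0.46 × (1 − 0.80) ]
n = 0.4320 / 0.0920 ≈ 4.6957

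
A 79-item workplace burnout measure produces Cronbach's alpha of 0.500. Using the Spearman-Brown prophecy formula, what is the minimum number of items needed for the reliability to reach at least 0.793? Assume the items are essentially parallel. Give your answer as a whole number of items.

303

Rearranging the Spearman-Brown formula for n,
n = r*(1 − r) / [ r (1 − r*) ]
n = [0.793 × 0.500] / [0.500 × 0.207]
  = 0.396500 / 0.103500 = 3.8309
Items needed = n × 79 = 3.8309 × 79 ≈ 302.64 → round up to 303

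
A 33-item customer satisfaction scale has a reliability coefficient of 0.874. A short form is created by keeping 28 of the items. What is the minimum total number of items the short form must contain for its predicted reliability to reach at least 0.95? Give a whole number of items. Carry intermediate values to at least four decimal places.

First, r for the 28-item form: n = 28/33 = 0.8485, so r_28 = 0.8485·0.874/(1 + (0.8485 − 1)·0.874) = 0.8548
Length factor from the short form to reach 0.95: n' = 0.95(1 − 0.8548) / [0.8548(1 − 0.95)] ≈ 3.2274
Total items = 3.2274 × 28 = 90.37, rounded up to 91.

91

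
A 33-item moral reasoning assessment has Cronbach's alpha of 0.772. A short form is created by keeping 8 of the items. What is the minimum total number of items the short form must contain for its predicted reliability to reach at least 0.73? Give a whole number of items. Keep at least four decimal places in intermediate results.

27

Short-form reliability: n = 8/33 = 0.2424; r_8 = n·r/(1+(n−1)r) ≈ 0.4508
Length factor from the short form to reach 0.73: n' = 0.73(1 − 0.4508) / [0.4508(1 − 0.73)] ≈ 3.2939
Total items = 3.2939 × 8 = 26.35, rounded up to 27.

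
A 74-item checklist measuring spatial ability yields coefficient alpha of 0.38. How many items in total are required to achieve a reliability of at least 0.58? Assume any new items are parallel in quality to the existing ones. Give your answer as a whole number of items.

Invert Spearman-Brown to solve for n:
n = r_target (1 − r_old) / [ r_old (1 − r_target) ]
n = [0.58 × 0.62] / [0.38 × 0.42]
n = 0.3596 / 0.1596 ≈ 2.2531
So the test needs 2.2531 × 74 ≈ 166.73 items; rounding up, 167.

167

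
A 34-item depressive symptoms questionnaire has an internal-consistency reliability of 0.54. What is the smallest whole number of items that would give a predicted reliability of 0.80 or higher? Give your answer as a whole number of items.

Invert Spearman-Brown to solve for n:
n = r*(1 − r) / [ r (1 − r*) ]
n = 0.80 × (1 − 0.54) / [ 0.54 × (1 − 0.80) ]
  = 0.3680 / 0.1080 = 3.4074
Items needed = n × 34 = 3.4074 × 34 ≈ 115.85 → round up to 116

116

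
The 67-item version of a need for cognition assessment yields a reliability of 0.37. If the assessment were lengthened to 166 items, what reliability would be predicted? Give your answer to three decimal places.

The new length is 166/67 = 2.4776 times the old.
Spearman-Brown: r_new = n·r / (1 + (n − 1)·r)
r_new = 2.4776·0.37 / [1 + (2.4776 − 1)·0.37]
r_new = 0.9167 / 1.5467 ≈ 0.5927

0.593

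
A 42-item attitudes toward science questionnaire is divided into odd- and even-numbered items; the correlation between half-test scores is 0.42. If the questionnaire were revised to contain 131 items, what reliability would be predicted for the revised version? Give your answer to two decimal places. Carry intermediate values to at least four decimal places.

First correct the split-half correlation to full-test reliability: r_full = 2 × 0.42 / (1 + 0.42) ≈ 0.5915
Then adjust to 131 items: n = 131/42 = 3.1190
r_new = n·r_full / (1 + (n − 1)·r_full) = 1.8449 / 2.2534 ≈ 0.8187

0.82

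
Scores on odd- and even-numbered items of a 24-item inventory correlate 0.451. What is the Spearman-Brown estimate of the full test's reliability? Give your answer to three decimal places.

0.622

The full test is twice the length of either half (n = 2).
r_full = 2(0.451) / (1 + 0.451)
       = 0.9020 / 1.4510 = 0.6216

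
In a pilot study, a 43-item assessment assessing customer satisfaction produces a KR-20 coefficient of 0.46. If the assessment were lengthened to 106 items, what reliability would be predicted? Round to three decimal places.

0.677

The new length is 106/43 = 2.4651 times the old.
Spearman-Brown: r_new = n·r / (1 + (n − 1)·r)
r_new = 2.4651·0.46 / [1 + (2.4651 − 1)·0.46]
     = 1.1339 / 1.6739 = 0.6774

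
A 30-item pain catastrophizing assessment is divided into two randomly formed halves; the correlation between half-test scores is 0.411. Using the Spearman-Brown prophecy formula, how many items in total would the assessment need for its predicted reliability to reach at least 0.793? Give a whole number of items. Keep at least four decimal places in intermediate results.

83

r_full = 2(0.411)/(1 + 0.411) = 0.5826
n = r_tgt(1 − r_full) / [r_full(1 − r_tgt)] = 0.793 × 0.4174 / (0.5826 × 0.207) ≈ 2.7446
Items = 2.7446 × 30 ≈ 82.34 → 83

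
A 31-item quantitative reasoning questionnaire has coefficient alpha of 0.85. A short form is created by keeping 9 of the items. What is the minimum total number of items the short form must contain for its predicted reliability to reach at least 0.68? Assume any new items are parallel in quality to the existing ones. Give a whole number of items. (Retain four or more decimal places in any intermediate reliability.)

Short-form reliability: n = 9/31 = 0.2903; r_9 = n·r/(1+(n−1)r) ≈ 0.6219
Length factor from the short form to reach 0.68: n' = 0.68(1 − 0.6219) / [0.6219(1 − 0.68)] ≈ 1.2919
Total items = 1.2919 × 9 = 11.63, rounded up to 12.

12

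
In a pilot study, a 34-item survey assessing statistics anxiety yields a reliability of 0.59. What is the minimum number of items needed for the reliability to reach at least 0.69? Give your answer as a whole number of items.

53

Rearranging the Spearman-Brown formula for n,
n = r_target (1 − r_old) / [ r_old (1 − r_target) ]
n = 0.69(1 − 0.59) / [0.59(1 − 0.69)]
  = 0.2829 / 0.1829 = 1.5467
Items needed = n × 34 = 1.5467 × 34 ≈ 52.59 → round up to 53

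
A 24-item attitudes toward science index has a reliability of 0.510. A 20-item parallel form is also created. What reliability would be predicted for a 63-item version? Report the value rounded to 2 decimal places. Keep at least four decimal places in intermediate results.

The 20-item form is not needed; work directly from the 24-item form with n = 63/24 = 2.6250.
r_{63} = n·r / (1 + (n − 1)·r) = 1.3388 / 1.8287 ≈ 0.7321

0.73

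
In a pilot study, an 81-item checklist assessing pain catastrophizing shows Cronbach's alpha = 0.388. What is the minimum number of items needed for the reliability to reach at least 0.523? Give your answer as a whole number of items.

141

n = [0.523 × 0.612] / [0.388 × 0.477]
  = 0.320076 / 0.185076 = 1.7294
1.7294 × 81 = 140.08 → 141 items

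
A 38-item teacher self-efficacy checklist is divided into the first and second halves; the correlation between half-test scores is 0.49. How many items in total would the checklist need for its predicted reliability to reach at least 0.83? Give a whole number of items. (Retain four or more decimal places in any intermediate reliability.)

r_full = 2(0.49)/(1 + 0.49) = 0.6577
n = r_tgt(1 − r_full) / [r_full(1 − r_tgt)] = 0.83 × 0.3423 / (0.6577 × 0.17) ≈ 2.5410
Required items = 2.5410 × 38 = 96.56, so 97 items.

97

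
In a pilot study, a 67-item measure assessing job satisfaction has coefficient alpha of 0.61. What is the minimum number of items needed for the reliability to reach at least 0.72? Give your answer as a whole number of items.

n = 0.72(1 − 0.61) / [0.61(1 − 0.72)]
n = 0.2808 / 0.1708 ≈ 1.6440
So the test needs 1.6440 × 67 ≈ 110.15 items; rounding up, 111.

111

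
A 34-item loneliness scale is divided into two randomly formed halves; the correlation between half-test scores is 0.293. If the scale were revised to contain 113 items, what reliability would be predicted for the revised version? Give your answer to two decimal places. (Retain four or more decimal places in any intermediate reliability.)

0.73

Spearman-Brown correction (n = 2): r_full = 2·0.293/(1 + 0.293) = 0.4532
Length factor from 34 to 113 items: n = 113/34 = 3.3235
r_new = n·r_full / (1 + (n − 1)·r_full) = 1.5062 / 2.0530 ≈ 0.7337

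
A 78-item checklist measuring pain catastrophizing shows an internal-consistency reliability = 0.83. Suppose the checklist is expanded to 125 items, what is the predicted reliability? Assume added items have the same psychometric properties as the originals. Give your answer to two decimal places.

0.89

n = 125/78 = 1.6026
By Spearman-Brown, r_new = n r / (1 + (n − 1) r).
r_new = 1.6026·0.83 / [1 + (1.6026 − 1)·0.83]
     = 1.3302 / 1.5002 = 0.8867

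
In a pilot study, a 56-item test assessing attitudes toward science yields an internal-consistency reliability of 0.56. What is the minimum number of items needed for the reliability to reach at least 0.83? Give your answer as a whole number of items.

Invert Spearman-Brown to solve for n:
n = r_target (1 − r_old) / [ r_old (1 − r_target) ]
n = [0.83 × 0.44] / [0.56 × 0.17]
  = 0.3652 / 0.0952 = 3.8361
Items needed = n × 56 = 3.8361 × 56 ≈ 214.82 → round up to 215

215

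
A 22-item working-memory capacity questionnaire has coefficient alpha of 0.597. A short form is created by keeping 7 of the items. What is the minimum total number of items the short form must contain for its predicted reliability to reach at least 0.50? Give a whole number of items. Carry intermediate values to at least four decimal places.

15

Short-form reliability: n = 7/22 = 0.3182; r_7 = n·r/(1+(n−1)r) ≈ 0.3204
Then solve for n' with r_old = 0.3204, r_target = 0.50: n' = 0.50(1 − 0.3204)/[0.3204(1 − 0.50)] = 2.1211
Items = 2.1211 × 7 ≈ 14.85 → 15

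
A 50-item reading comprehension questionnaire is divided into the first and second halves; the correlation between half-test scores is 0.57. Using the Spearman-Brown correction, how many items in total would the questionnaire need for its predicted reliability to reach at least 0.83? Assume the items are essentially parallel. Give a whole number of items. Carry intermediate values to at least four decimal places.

93

r_full = 2(0.57)/(1 + 0.57) = 0.7261
n = r_tgt(1 − r_full) / [r_full(1 − r_tgt)] = 0.83 × 0.2739 / (0.7261 × 0.17) ≈ 1.8417
Required items = 1.8417 × 50 = 92.08, so 93 items.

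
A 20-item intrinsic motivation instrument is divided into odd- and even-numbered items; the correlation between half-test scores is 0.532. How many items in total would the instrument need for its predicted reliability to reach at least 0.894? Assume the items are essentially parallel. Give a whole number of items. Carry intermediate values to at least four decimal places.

75

Corrected full-test reliability: r_full = 2 × 0.532 / (1 + 0.532) ≈ 0.6945
Solve Spearman-Brown for n: n = 0.894(1 − 0.6945) / [0.6945(1 − 0.894)] = 3.7100
Items = 3.7100 × 20 ≈ 74.20 → 75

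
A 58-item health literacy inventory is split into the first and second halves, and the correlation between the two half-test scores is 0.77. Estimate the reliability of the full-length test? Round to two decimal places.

0.87

r_full = 2(0.77) / (1 + 0.77)
r_full = 1.5400 / 1.7700 ≈ 0.8701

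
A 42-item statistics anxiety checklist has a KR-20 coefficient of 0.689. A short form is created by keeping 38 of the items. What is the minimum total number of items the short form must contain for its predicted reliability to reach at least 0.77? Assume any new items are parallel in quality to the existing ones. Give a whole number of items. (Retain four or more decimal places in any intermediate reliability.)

64

Short-form reliability: n = 38/42 = 0.9048; r_38 = n·r/(1+(n−1)r) ≈ 0.6672
Then solve for n' with r_old = 0.6672, r_target = 0.77: n' = 0.77(1 − 0.6672)/[0.6672(1 − 0.77)] = 1.6699
Items = 1.6699 × 38 ≈ 63.46 → 64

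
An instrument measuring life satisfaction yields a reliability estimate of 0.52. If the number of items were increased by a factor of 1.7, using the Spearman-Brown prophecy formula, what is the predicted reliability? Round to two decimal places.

r_new = (1.7 × 0.52) / (1 + (1.7 − 1) × 0.52)
r_new = 0.8840 / 1.3640 ≈ 0.6481

0.65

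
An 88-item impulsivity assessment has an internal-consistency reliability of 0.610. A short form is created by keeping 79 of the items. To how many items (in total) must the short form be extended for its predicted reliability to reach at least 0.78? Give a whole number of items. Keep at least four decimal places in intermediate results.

Short-form reliability: n = 79/88 = 0.8977; r_79 = n·r/(1+(n−1)r) ≈ 0.5840
Then solve for n' with r_old = 0.5840, r_target = 0.78: n' = 0.78(1 − 0.5840)/[0.5840(1 − 0.78)] = 2.5255
Total items = 2.5255 × 79 = 199.51, rounded up to 200.

200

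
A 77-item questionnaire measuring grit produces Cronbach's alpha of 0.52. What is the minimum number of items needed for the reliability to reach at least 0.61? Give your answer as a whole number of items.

Rearranging the Spearman-Brown formula for n,
n = r_target (1 − r_old) / [ r_old (1 − r_target) ]
n = 0.61 × (1 − 0.52) / [ 0.52 × (1 − 0.61) ]
n = 0.2928 / 0.2028 ≈ 1.4438
So the test needs 1.4438 × 77 ≈ 111.17 items; rounding up, 112.

112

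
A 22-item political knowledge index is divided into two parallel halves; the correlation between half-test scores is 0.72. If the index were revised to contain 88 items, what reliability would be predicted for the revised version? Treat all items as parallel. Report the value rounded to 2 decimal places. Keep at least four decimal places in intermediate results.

0.95

Spearman-Brown correction (n = 2): r_full = 2·0.72/(1 + 0.72) = 0.8372
Length factor from 22 to 88 items: n = 88/22 = 4.0000
r_new = n·r_full / (1 + (n − 1)·r_full) = 3.3488 / 3.5116 ≈ 0.9536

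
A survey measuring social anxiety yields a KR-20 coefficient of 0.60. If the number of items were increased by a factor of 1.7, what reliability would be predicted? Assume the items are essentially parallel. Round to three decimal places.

0.718

By Spearman-Brown, r_new = n r / (1 + (n − 1) r).
r_new = 1.7·0.60 / [1 + (1.7 − 1)·0.60]
     = 1.0200 / 1.4200 = 0.7183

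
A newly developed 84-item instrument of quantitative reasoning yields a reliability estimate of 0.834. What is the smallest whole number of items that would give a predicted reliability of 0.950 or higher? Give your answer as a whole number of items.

318

n = 0.950(1 − 0.834) / [0.834(1 − 0.950)]
  = 0.157700 / 0.041700 = 3.7818
Items needed = n × 84 = 3.7818 × 84 ≈ 317.67 → round up to 318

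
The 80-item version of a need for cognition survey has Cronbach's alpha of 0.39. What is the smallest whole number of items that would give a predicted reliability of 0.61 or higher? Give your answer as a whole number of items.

Rearranging the Spearman-Brown formula for n,
n = r*(1 − r) / [ r (1 − r*) ]
n = 0.61(1 − 0.39) / [0.39(1 − 0.61)]
n = 0.3721 / 0.1521 ≈ 2.4464
Items needed = n × 80 = 2.4464 × 80 ≈ 195.71 → round up to 196

196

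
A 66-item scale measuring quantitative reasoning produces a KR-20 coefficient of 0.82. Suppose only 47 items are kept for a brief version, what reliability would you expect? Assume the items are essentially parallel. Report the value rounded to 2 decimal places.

Length ratio n = 47/66 = 0.7121
Spearman-Brown: r_new = n·r / (1 + (n − 1)·r)
r_new = 0.7121·0.82 / [1 + (0.7121 − 1)·0.82]
     = 0.5839 / 0.7639 = 0.7644

0.76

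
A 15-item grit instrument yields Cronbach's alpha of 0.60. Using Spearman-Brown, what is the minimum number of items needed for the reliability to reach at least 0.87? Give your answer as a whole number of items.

Rearranging the Spearman-Brown formula for n,
n = r_target (1 − r_old) / [ r_old (1 − r_target) ]
n = 0.87 × (1 − 0.60) / [ 0.60 × (1 − 0.87) ]
  = 0.3480 / 0.0780 = 4.4615
So the test needs 4.4615 × 15 ≈ 66.92 items; rounding up, 67.

67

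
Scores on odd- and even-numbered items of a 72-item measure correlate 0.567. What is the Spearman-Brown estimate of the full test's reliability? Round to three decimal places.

r_full = 2(0.567) / (1 + 0.567)
r_full = 1.1340 / 1.5670 ≈ 0.7237

0.724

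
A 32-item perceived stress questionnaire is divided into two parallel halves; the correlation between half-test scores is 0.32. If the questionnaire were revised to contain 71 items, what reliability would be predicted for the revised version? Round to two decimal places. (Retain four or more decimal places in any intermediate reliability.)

0.68

Spearman-Brown correction (n = 2): r_full = 2·0.32/(1 + 0.32) = 0.4848
Then adjust to 71 items: n = 71/32 = 2.2188
r_new = n·r_full / (1 + (n − 1)·r_full) = 1.0757 / 1.5909 ≈ 0.6762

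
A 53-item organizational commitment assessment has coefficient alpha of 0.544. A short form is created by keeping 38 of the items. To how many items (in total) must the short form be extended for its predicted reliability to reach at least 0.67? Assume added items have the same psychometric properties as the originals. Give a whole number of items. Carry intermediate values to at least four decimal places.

Short-form reliability: n = 38/53 = 0.7170; r_38 = n·r/(1+(n−1)r) ≈ 0.4610
Then solve for n' with r_old = 0.4610, r_target = 0.67: n' = 0.67(1 − 0.4610)/[0.4610(1 − 0.67)] = 2.3738
Items = 2.3738 × 38 ≈ 90.20 → 91

91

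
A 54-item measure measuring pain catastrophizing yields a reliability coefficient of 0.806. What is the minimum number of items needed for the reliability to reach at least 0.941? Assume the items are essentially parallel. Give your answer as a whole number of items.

208

n = 0.941 × (1 − 0.806) / [ 0.806 × (1 − 0.941) ]
  = 0.182554 / 0.047554 = 3.8389
So the test needs 3.8389 × 54 ≈ 207.30 items; rounding up, 208.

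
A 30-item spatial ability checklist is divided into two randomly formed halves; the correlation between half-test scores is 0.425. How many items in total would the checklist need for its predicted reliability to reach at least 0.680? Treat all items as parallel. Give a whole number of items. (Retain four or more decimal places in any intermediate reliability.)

44

r_full = 2(0.425)/(1 + 0.425) = 0.5965
n = r_tgt(1 − r_full) / [r_full(1 − r_tgt)] = 0.680 × 0.4035 / (0.5965 × 0.320) ≈ 1.4374
Required items = 1.4374 × 30 = 43.12, so 44 items.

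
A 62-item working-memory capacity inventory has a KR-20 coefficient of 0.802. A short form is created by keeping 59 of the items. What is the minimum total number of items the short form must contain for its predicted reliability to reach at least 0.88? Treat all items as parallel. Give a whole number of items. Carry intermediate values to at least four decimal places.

First, r for the 59-item form: n = 59/62 = 0.9516, so r_59 = 0.9516·0.802/(1 + (0.9516 − 1)·0.802) = 0.7940
Then solve for n' with r_old = 0.7940, r_target = 0.88: n' = 0.88(1 − 0.7940)/[0.7940(1 − 0.88)] = 1.9026
Total items = 1.9026 × 59 = 112.25, rounded up to 113.

113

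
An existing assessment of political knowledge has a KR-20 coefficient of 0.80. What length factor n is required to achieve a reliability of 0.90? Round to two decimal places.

Spearman-Brown solved for the length factor n:
n = r_target (1 − r_old) / [ r_old (1 − r_target) ]
n = 0.90(1 − 0.80) / [0.80(1 − 0.90)]
  = 0.1800 / 0.0800 = 2.2500

2.25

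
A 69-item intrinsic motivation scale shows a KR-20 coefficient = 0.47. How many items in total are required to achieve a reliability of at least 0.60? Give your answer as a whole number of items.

117

Invert Spearman-Brown to solve for n:
n = r*(1 − r) / [ r (1 − r*) ]
n = [0.60 × 0.53] / [0.47 × 0.40]
  = 0.3180 / 0.1880 = 1.6915
So the test needs 1.6915 × 69 ≈ 116.71 items; rounding up, 117.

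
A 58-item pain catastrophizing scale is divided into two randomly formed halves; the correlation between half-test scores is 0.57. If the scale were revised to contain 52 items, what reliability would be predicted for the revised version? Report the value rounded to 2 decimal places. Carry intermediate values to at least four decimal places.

0.70

First correct the split-half correlation to full-test reliability: r_full = 2 × 0.57 / (1 + 0.57) ≈ 0.7261
Length factor from 58 to 52 items: n = 52/58 = 0.8966
r_new = n·r_full / (1 + (n − 1)·r_full) = 0.6510 / 0.9249 ≈ 0.7039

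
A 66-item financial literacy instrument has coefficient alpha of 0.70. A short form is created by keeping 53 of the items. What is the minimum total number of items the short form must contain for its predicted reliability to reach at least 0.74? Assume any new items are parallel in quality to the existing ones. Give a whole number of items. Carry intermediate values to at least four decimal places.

First, r for the 53-item form: n = 53/66 = 0.8030, so r_53 = 0.8030·0.70/(1 + (0.8030 − 1)·0.70) = 0.6520
Then solve for n' with r_old = 0.6520, r_target = 0.74: n' = 0.74(1 − 0.6520)/[0.6520(1 − 0.74)] = 1.5191
Items = 1.5191 × 53 ≈ 80.51 → 81

81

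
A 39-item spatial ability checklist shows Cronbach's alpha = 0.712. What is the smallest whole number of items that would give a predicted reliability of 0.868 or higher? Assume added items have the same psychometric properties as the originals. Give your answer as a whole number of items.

n = 0.868 × (1 − 0.712) / [ 0.712 × (1 − 0.868) ]
n = 0.249984 / 0.093984 ≈ 2.6599
2.6599 × 39 = 103.74 → 104 items

104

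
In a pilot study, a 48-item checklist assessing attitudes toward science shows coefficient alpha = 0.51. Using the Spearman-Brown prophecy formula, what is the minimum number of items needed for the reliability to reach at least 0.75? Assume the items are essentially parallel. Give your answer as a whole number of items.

139

Spearman-Brown solved for the length factor n:
n = r_target (1 − r_old) / [ r_old (1 − r_target) ]
n = 0.75(1 − 0.51) / [0.51(1 − 0.75)]
n = 0.3675 / 0.1275 ≈ 2.8824
So the test needs 2.8824 × 48 ≈ 138.36 items; rounding up, 139.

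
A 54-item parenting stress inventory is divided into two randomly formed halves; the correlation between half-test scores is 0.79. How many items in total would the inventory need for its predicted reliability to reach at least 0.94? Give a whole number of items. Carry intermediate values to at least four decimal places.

r_full = 2(0.79)/(1 + 0.79) = 0.8827
n = r_tgt(1 − r_full) / [r_full(1 − r_tgt)] = 0.94 × 0.1173 / (0.8827 × 0.06) ≈ 2.0819
Required items = 2.0819 × 54 = 112.42, so 113 items.

113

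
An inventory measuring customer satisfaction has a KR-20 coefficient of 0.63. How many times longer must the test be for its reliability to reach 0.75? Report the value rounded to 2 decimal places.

1.76

n = [0.75 × 0.37] / [0.63 × 0.25]
  = 0.2775 / 0.1575 = 1.7619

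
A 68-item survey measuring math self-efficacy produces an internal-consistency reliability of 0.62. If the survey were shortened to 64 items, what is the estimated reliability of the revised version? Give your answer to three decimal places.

0.606

The new length is 64/68 = 0.9412 times the old.
By Spearman-Brown, r_new = n r / (1 + (n − 1) r).
r_new = 0.9412·0.62 / [1 + (0.9412 − 1)·0.62]
r_new = 0.5835 / 0.9635 ≈ 0.6056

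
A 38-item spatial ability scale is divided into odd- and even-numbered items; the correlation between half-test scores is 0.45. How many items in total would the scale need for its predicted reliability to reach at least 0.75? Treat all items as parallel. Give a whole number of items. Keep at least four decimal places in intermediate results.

r_full = 2(0.45)/(1 + 0.45) = 0.6207
n = r_tgt(1 − r_full) / [r_full(1 − r_tgt)] = 0.75 × 0.3793 / (0.6207 × 0.25) ≈ 1.8333
Required items = 1.8333 × 38 = 69.67, so 70 items.

70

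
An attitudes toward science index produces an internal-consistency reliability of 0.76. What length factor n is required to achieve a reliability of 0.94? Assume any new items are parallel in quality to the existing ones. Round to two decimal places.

4.95

Rearranging the Spearman-Brown formula for n,
n = r_target (1 − r_old) / [ r_old (1 − r_target) ]
n = 0.94 × (1 − 0.76) / [ 0.76 × (1 − 0.94) ]
  = 0.2256 / 0.0456 = 4.9474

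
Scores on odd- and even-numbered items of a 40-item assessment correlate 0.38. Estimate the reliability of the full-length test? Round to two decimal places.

0.55

The full test is twice the length of either half (n = 2).
r_full = 2r_hh / (1 + r_hh) = 2 × 0.38 / (1 + 0.38)
       = 0.7600 / 1.3800 = 0.5507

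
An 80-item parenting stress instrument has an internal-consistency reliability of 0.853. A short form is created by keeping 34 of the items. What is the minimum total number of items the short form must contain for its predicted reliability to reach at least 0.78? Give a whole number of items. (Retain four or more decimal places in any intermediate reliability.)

First, r for the 34-item form: n = 34/80 = 0.4250, so r_34 = 0.4250·0.853/(1 + (0.4250 − 1)·0.853) = 0.7115
Length factor from the short form to reach 0.78: n' = 0.78(1 − 0.7115) / [0.7115(1 − 0.78)] ≈ 1.4376
Total items = 1.4376 × 34 = 48.88, rounded up to 49.

49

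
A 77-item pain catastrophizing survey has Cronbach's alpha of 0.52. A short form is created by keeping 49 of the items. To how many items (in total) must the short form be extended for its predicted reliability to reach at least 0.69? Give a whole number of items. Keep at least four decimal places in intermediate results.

First, r for the 49-item form: n = 49/77 = 0.6364, so r_49 = 0.6364·0.52/(1 + (0.6364 − 1)·0.52) = 0.4081
Length factor from the short form to reach 0.69: n' = 0.69(1 − 0.4081) / [0.4081(1 − 0.69)] ≈ 3.2283
Total items = 3.2283 × 49 = 158.19, rounded up to 159.

159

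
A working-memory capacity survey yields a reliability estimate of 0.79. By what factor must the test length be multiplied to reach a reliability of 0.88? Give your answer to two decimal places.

Invert Spearman-Brown to solve for n:
n = r*(1 − r) / [ r (1 − r*) ]
n = [0.88 × 0.21] / [0.79 × 0.12]
n = 0.1848 / 0.0948 ≈ 1.9494

1.95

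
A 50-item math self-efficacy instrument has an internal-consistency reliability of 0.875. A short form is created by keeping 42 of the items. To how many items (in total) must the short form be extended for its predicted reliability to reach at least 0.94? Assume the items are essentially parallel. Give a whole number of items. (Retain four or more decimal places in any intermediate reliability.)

112

Short-form reliability: n = 42/50 = 0.8400; r_42 = n·r/(1+(n−1)r) ≈ 0.8547
Then solve for n' with r_old = 0.8547, r_target = 0.94: n' = 0.94(1 − 0.8547)/[0.8547(1 − 0.94)] = 2.6634
Items = 2.6634 × 42 ≈ 111.86 → 112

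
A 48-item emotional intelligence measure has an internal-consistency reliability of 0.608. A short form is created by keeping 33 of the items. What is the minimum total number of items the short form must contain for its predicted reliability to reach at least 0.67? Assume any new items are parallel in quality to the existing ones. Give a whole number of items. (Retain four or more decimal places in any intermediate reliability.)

First, r for the 33-item form: n = 33/48 = 0.6875, so r_33 = 0.6875·0.608/(1 + (0.6875 − 1)·0.608) = 0.5160
Length factor from the short form to reach 0.67: n' = 0.67(1 − 0.5160) / [0.5160(1 − 0.67)] ≈ 1.9044
Items = 1.9044 × 33 ≈ 62.85 → 63

63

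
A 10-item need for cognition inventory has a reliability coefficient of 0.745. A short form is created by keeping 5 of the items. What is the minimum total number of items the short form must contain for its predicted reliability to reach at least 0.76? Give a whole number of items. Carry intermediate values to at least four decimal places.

Short-form reliability: n = 5/10 = 0.5000; r_5 = n·r/(1+(n−1)r) ≈ 0.5936
Then solve for n' with r_old = 0.5936, r_target = 0.76: n' = 0.76(1 − 0.5936)/[0.5936(1 − 0.76)] = 2.1680
Items = 2.1680 × 5 ≈ 10.84 → 11

11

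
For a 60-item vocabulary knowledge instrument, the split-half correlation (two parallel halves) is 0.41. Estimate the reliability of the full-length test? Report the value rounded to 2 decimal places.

The full test is twice the length of either half (n = 2).
r_full = 2r_hh / (1 + r_hh) = 2 × 0.41 / (1 + 0.41)
       = 0.8200 / 1.4100 = 0.5816

0.58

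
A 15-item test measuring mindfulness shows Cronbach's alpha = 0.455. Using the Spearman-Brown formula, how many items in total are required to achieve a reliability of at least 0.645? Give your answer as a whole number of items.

33

Spearman-Brown solved for the length factor n:
n = r*(1 − r) / [ r (1 − r*) ]
n = 0.645 × (1 − 0.455) / [ 0.455 × (1 − 0.645) ]
  = 0.351525 / 0.161525 = 2.1763
Items needed = n × 15 = 2.1763 × 15 ≈ 32.64 → round up to 33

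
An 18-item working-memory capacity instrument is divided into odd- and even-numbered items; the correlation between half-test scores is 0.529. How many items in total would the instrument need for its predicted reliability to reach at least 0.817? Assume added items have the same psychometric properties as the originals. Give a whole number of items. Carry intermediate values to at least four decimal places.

36

r_full = 2(0.529)/(1 + 0.529) = 0.6920
n = r_tgt(1 − r_full) / [r_full(1 − r_tgt)] = 0.817 × 0.3080 / (0.6920 × 0.183) ≈ 1.9871
Required items = 1.9871 × 18 = 35.77, so 36 items.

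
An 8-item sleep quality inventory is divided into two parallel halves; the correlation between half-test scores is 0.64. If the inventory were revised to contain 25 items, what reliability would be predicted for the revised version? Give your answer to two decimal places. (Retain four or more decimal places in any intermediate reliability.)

Spearman-Brown correction (n = 2): r_full = 2·0.64/(1 + 0.64) = 0.7805
Length factor from 8 to 25 items: n = 25/8 = 3.1250
r_new = n·r_full / (1 + (n − 1)·r_full) = 2.4391 / 2.6586 ≈ 0.9174

0.92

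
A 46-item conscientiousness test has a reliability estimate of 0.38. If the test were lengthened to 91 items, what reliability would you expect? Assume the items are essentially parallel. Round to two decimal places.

n = 91/46 = 1.9783
Spearman-Brown: r_new = n·r / (1 + (n − 1)·r)
r_new = 1.9783·0.38 / [1 + (1.9783 − 1)·0.38]
r_new = 0.7518 / 1.3718 ≈ 0.5480

0.55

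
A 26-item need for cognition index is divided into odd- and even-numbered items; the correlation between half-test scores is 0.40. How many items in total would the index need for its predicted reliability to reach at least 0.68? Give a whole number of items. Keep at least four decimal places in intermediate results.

Corrected full-test reliability: r_full = 2 × 0.40 / (1 + 0.40) ≈ 0.5714
n = r_tgt(1 − r_full) / [r_full(1 − r_tgt)] = 0.68 × 0.4286 / (0.5714 × 0.32) ≈ 1.5939
Items = 1.5939 × 26 ≈ 41.44 → 42

42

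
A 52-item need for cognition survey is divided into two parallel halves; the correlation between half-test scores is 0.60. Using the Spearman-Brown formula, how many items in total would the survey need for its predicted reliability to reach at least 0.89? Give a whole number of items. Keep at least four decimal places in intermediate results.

141

Corrected full-test reliability: r_full = 2 × 0.60 / (1 + 0.60) ≈ 0.7500
Solve Spearman-Brown for n: n = 0.89(1 − 0.7500) / [0.7500(1 − 0.89)] = 2.6970
Items = 2.6970 × 52 ≈ 140.24 → 141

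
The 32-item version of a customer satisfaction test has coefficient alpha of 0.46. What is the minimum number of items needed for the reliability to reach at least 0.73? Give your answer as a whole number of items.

n = 0.73(1 − 0.46) / [0.46(1 − 0.73)]
n = 0.3942 / 0.1242 ≈ 3.1739
3.1739 × 32 = 101.56 → 102 items

102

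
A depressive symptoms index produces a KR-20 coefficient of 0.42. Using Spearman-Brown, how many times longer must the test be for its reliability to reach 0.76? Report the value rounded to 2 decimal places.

Rearranging the Spearman-Brown formula for n,
n = r*(1 − r) / [ r (1 − r*) ]
n = 0.76 × (1 − 0.42) / [ 0.42 × (1 − 0.76) ]
  = 0.4408 / 0.1008 = 4.3730

4.37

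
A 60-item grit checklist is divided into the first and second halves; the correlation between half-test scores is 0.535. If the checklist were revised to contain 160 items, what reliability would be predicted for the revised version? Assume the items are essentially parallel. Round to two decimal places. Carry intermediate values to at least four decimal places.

0.86

First correct the split-half correlation to full-test reliability: r_full = 2 × 0.535 / (1 + 0.535) ≈ 0.6971
Then adjust to 160 items: n = 160/60 = 2.6667
r_new = n·r_full / (1 + (n − 1)·r_full) = 1.8590 / 2.1619 ≈ 0.8599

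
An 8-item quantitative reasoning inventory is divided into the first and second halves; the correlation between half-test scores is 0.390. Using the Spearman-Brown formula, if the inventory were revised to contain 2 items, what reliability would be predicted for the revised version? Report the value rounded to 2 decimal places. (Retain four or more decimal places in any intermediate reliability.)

First correct the split-half correlation to full-test reliability: r_full = 2 × 0.390 / (1 + 0.390) ≈ 0.5612
Length factor from 8 to 2 items: n = 2/8 = 0.2500
r_new = n·r_full / (1 + (n − 1)·r_full) = 0.1403 / 0.5791 ≈ 0.2423

0.24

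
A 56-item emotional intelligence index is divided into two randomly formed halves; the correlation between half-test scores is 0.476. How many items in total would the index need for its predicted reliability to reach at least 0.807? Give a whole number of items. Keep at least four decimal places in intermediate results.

r_full = 2(0.476)/(1 + 0.476) = 0.6450
n = r_tgt(1 − r_full) / [r_full(1 − r_tgt)] = 0.807 × 0.3550 / (0.6450 × 0.193) ≈ 2.3014
Required items = 2.3014 × 56 = 128.88, so 129 items.

129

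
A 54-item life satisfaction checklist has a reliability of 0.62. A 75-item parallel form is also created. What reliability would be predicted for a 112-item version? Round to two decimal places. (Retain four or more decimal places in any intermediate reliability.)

0.77

The 75-item form is not needed; work directly from the 54-item form with n = 112/54 = 2.0741.
r_{112} = n·r / (1 + (n − 1)·r) = 1.2859 / 1.6659 ≈ 0.7719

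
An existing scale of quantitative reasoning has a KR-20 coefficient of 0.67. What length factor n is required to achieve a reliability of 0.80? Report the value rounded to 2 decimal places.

1.97

Spearman-Brown solved for the length factor n:
n = r_target (1 − r_old) / [ r_old (1 − r_target) ]
n = [0.80 × 0.33] / [0.67 × 0.20]
  = 0.2640 / 0.1340 = 1.9701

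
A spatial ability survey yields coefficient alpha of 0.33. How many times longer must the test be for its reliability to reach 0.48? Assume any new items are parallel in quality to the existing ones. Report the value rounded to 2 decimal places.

1.87

n = 0.48(1 − 0.33) / [0.33(1 − 0.48)]
n = 0.3216 / 0.1716 ≈ 1.8741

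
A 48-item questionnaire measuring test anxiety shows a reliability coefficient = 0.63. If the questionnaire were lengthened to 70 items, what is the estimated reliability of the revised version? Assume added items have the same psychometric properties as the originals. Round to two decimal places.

0.71

Length ratio n = 70/48 = 1.4583
r_new = 1.4583·0.63 / [1 + (1.4583 − 1)·0.63]
     = 0.9187 / 1.2887 = 0.7129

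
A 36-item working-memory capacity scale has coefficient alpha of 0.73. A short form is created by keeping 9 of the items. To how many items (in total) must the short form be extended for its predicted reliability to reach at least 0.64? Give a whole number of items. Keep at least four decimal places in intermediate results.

24

Short-form reliability: n = 9/36 = 0.2500; r_9 = n·r/(1+(n−1)r) ≈ 0.4033
Length factor from the short form to reach 0.64: n' = 0.64(1 − 0.4033) / [0.4033(1 − 0.64)] ≈ 2.6303
Total items = 2.6303 × 9 = 23.67, rounded up to 24.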